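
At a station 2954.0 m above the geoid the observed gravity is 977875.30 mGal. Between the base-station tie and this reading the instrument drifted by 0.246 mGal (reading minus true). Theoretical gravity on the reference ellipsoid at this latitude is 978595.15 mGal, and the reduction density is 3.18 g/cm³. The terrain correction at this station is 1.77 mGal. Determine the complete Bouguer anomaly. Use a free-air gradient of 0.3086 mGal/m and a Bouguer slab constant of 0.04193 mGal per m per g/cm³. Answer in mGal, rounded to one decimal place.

-200.6

Drift-corrected reading = 977875.30 − (0.246) = 977875.054 mGal
Free-air correction = 0.3086 × 2954.0 = 911.60 mGal
Free-air anomaly = 977875.054 − 978595.15 + (911.60) = 191.504 mGal
Bouguer slab correction = 0.04193 × 3.18 × 2954.0 = 393.88 mGal
Simple Bouguer anomaly = 191.504 − (393.88) = -202.376 mGal
Complete Bouguer anomaly = -202.376 + 1.77 = -200.606 mGal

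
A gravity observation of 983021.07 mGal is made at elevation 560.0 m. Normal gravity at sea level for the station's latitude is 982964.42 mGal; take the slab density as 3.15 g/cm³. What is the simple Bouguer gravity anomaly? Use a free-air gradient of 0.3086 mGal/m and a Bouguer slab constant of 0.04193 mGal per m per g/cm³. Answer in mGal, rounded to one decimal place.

Free-air correction = 0.3086 × 560.0 = 172.82 mGal
Free-air anomaly = 983021.07 − 982964.42 + (172.82) = 229.47 mGal
Bouguer slab correction = 0.04193 × 3.15 × 560.0 = 73.96 mGal
Simple Bouguer anomaly = 229.47 − (73.96) = 155.51 mGal

155.5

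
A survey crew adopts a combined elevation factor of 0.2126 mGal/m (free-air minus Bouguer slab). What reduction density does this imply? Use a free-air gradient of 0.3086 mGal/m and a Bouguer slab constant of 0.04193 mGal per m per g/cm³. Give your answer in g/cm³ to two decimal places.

2.29

0.2126 = 0.3086 − 0.04193 × ρ
ρ = (0.3086 − 0.2126) / 0.04193 = 2.29 g/cm³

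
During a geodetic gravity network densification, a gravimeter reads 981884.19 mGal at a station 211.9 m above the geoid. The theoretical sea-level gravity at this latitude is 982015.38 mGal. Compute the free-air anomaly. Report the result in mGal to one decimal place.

Free-air correction = 0.3086 × 211.9 = 65.39 mGal
Free-air anomaly = 981884.19 − 982015.38 + (65.39) = -65.80 mGal

-65.8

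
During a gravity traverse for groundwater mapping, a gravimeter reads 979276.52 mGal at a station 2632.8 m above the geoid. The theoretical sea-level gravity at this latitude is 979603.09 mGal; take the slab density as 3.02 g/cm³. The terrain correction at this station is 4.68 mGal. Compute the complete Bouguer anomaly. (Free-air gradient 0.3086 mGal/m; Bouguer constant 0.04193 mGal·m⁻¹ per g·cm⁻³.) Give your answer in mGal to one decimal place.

Free-air correction = 0.3086 × 2632.8 = 812.48 mGal
Free-air anomaly = 979276.52 − 979603.09 + (812.48) = 485.91 mGal
Bouguer slab correction = 0.04193 × 3.02 × 2632.8 = 333.39 mGal
Simple Bouguer anomaly = 485.91 − (333.39) = 152.52 mGal
Complete Bouguer anomaly = 152.52 + 4.68 = 157.20 mGal

157.2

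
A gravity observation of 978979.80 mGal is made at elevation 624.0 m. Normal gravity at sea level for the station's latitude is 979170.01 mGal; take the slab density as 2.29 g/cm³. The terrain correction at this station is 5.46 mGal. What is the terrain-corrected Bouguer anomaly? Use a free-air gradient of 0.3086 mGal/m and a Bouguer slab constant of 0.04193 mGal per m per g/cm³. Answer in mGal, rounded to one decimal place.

Free-air correction = 0.3086 × 624.0 = 192.57 mGal
Free-air anomaly = 978979.80 − 979170.01 + (192.57) = 2.36 mGal
Bouguer slab correction = 0.04193 × 2.29 × 624.0 = 59.92 mGal
Simple Bouguer anomaly = 2.36 − (59.92) = -57.56 mGal
Complete Bouguer anomaly = -57.56 + 5.46 = -52.10 mGal

-52.1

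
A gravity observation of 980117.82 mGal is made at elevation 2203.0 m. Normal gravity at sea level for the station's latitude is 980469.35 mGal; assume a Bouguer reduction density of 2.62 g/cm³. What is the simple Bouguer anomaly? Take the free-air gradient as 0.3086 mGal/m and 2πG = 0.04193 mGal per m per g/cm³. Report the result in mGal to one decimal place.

86.3

Free-air correction = 0.3086 × 2203.0 = 679.85 mGal
Free-air anomaly = 980117.82 − 980469.35 + (679.85) = 328.32 mGal
Bouguer slab correction = 0.04193 × 2.62 × 2203.0 = 242.01 mGal
Simple Bouguer anomaly = 328.32 − (242.01) = 86.31 mGal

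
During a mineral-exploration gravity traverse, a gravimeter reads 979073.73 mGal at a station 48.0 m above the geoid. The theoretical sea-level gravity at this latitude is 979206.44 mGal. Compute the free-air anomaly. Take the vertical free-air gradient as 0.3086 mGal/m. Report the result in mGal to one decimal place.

Free-air correction = 0.3086 × 48.0 = 14.81 mGal
Free-air anomaly = 979073.73 − 979206.44 + (14.81) = -117.90 mGal

-117.9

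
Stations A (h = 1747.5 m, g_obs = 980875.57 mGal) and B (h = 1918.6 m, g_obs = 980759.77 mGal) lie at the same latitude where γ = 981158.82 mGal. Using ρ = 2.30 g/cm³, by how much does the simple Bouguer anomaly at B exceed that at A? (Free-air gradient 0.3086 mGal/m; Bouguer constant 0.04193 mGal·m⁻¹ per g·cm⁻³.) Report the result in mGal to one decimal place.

Δg_SB(A) = 980875.57 − 981158.82 + 0.3086×1747.5 − 0.04193×2.30×1747.5 = 87.50 mGal
Δg_SB(B) = 980759.77 − 981158.82 + 0.3086×1918.6 − 0.04193×2.30×1918.6 = 8.00 mGal
Difference = 8.00 − (87.50) = -79.50 mGal

-79.5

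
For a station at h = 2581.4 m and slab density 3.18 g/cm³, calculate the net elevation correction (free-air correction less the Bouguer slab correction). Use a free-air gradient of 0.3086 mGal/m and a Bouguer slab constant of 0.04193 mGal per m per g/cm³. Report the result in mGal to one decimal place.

Combined gradient = 0.3086 − 0.04193 × 3.18 = 0.1752626 mGal/m
Combined elevation correction = 0.1752626 × 2581.4 = 452.4 mGal

452.4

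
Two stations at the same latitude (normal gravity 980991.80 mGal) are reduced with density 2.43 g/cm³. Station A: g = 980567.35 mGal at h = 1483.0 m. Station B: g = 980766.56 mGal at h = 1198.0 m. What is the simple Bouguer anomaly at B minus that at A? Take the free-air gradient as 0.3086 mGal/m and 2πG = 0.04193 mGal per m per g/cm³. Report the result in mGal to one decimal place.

140.3

Δg_SB(A) = 980567.35 − 980991.80 + 0.3086×1483.0 − 0.04193×2.43×1483.0 = -117.90 mGal
Δg_SB(B) = 980766.56 − 980991.80 + 0.3086×1198.0 − 0.04193×2.43×1198.0 = 22.40 mGal
Difference = 22.40 − (-117.90) = 140.30 mGal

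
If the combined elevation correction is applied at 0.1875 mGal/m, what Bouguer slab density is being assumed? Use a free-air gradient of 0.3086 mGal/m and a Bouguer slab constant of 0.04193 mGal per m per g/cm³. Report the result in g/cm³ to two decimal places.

0.1875 = 0.3086 − 0.04193 × ρ
ρ = (0.3086 − 0.1875) / 0.04193 = 2.89 g/cm³

2.89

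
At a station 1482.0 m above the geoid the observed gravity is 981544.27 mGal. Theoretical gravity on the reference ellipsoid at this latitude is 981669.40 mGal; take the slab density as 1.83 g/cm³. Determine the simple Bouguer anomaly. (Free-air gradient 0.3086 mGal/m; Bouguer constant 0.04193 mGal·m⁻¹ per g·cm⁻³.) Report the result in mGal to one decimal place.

218.5

Free-air correction = 0.3086 × 1482.0 = 457.35 mGal
Free-air anomaly = 981544.27 − 981669.40 + (457.35) = 332.22 mGal
Bouguer slab correction = 0.04193 × 1.83 × 1482.0 = 113.72 mGal
Simple Bouguer anomaly = 332.22 − (113.72) = 218.50 mGal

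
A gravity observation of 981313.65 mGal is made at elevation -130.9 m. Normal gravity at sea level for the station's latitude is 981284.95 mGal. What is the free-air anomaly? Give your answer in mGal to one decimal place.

Free-air correction = 0.3086 × -130.9 = -40.40 mGal
Free-air anomaly = 981313.65 − 981284.95 + (-40.40) = -11.70 mGal

-11.7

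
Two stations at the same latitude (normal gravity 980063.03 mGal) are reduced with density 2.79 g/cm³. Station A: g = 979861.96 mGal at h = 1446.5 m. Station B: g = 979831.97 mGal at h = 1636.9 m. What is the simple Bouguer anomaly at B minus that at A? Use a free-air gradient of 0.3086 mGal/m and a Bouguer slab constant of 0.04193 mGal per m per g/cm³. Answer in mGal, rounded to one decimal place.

Δg_SB(A) = 979861.96 − 980063.03 + 0.3086×1446.5 − 0.04193×2.79×1446.5 = 76.10 mGal
Δg_SB(B) = 979831.97 − 980063.03 + 0.3086×1636.9 − 0.04193×2.79×1636.9 = 82.60 mGal
Difference = 82.60 − (76.10) = 6.50 mGal

6.5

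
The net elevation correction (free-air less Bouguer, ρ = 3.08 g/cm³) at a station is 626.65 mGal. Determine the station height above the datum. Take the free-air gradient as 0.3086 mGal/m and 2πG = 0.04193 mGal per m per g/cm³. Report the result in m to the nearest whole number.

3492

Combined gradient = 0.3086 − 0.04193 × 3.08 = 0.1794556 mGal/m
h = 626.65 / 0.1794556 = 3491.95 m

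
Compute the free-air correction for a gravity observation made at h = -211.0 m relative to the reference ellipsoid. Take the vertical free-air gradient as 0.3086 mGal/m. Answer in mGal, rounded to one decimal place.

-65.1

Free-air correction = 0.3086 × -211.0 = -65.1 mGal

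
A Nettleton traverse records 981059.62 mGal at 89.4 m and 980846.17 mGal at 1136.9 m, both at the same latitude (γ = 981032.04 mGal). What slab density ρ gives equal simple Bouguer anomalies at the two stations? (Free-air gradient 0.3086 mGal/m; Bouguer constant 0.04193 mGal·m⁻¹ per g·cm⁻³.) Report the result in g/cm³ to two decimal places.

Δg_obs = 980846.17 − 981059.62 = -213.45 mGal over Δh = 1136.9 − 89.4 = 1047.5 m
Equal Bouguer anomalies ⇒ Δg_obs + (0.3086 − 0.04193ρ)·Δh = 0
0.3086 − 0.04193ρ = −Δg_obs/Δh = 0.20377
ρ = (0.3086 − 0.20377) / 0.04193 = 2.50 g/cm³

2.50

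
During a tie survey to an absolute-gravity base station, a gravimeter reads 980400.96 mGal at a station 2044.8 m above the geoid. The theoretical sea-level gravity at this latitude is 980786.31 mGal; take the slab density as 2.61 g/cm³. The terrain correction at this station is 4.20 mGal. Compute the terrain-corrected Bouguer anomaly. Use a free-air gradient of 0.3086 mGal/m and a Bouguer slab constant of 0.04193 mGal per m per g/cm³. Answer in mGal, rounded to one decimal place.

26.1

Free-air correction = 0.3086 × 2044.8 = 631.03 mGal
Free-air anomaly = 980400.96 − 980786.31 + (631.03) = 245.68 mGal
Bouguer slab correction = 0.04193 × 2.61 × 2044.8 = 223.78 mGal
Simple Bouguer anomaly = 245.68 − (223.78) = 21.90 mGal
Complete Bouguer anomaly = 21.90 + 4.20 = 26.10 mGal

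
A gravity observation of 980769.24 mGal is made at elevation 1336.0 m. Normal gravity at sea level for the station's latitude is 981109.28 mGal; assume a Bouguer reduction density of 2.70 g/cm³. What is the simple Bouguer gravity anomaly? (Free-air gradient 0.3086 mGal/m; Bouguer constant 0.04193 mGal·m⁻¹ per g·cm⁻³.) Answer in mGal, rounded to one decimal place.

-79.0

Free-air correction = 0.3086 × 1336.0 = 412.29 mGal
Free-air anomaly = 980769.24 − 981109.28 + (412.29) = 72.25 mGal
Bouguer slab correction = 0.04193 × 2.70 × 1336.0 = 151.25 mGal
Simple Bouguer anomaly = 72.25 − (151.25) = -79.00 mGal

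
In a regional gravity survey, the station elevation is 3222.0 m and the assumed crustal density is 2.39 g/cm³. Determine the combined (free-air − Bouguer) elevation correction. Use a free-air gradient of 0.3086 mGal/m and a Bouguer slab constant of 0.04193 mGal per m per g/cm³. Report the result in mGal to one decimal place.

Combined gradient = 0.3086 − 0.04193 × 2.39 = 0.2083873 mGal/m
Combined elevation correction = 0.2083873 × 3222.0 = 671.4 mGal

671.4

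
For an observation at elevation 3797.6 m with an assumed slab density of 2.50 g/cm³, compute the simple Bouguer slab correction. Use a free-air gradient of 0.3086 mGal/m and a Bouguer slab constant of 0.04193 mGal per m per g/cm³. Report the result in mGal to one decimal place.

Bouguer slab correction = 0.04193 × 2.50 × 3797.6 = 398.1 mGal

398.1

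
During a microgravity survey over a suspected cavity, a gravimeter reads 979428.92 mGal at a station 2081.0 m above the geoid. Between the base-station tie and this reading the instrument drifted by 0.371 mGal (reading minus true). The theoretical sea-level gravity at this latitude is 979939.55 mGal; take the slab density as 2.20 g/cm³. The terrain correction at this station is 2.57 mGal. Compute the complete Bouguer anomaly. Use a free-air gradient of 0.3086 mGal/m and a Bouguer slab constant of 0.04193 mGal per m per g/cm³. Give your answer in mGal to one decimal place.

-58.2

Drift-corrected reading = 979428.92 − (0.371) = 979428.549 mGal
Free-air correction = 0.3086 × 2081.0 = 642.20 mGal
Free-air anomaly = 979428.549 − 979939.55 + (642.20) = 131.199 mGal
Bouguer slab correction = 0.04193 × 2.20 × 2081.0 = 191.96 mGal
Simple Bouguer anomaly = 131.199 − (191.96) = -60.761 mGal
Complete Bouguer anomaly = -60.761 + 2.57 = -58.191 mGal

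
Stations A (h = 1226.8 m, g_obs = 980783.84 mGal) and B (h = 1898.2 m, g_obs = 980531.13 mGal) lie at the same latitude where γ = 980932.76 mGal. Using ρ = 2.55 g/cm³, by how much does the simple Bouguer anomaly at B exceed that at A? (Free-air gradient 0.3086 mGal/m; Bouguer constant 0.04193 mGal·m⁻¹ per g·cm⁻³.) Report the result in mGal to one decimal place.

Δg_SB(A) = 980783.84 − 980932.76 + 0.3086×1226.8 − 0.04193×2.55×1226.8 = 98.50 mGal
Δg_SB(B) = 980531.13 − 980932.76 + 0.3086×1898.2 − 0.04193×2.55×1898.2 = -18.80 mGal
Difference = -18.80 − (98.50) = -117.30 mGal

-117.3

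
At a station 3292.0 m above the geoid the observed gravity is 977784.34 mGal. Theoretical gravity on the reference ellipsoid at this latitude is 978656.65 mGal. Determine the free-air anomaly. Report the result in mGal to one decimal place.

143.6

Free-air correction = 0.3086 × 3292.0 = 1015.91 mGal
Free-air anomaly = 977784.34 − 978656.65 + (1015.91) = 143.60 mGal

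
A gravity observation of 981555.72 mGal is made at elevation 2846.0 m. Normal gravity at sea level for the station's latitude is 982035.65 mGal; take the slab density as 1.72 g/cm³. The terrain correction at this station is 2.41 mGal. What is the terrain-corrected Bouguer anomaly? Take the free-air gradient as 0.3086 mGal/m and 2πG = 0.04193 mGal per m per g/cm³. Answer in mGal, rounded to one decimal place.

195.5

Free-air correction = 0.3086 × 2846.0 = 878.28 mGal
Free-air anomaly = 981555.72 − 982035.65 + (878.28) = 398.35 mGal
Bouguer slab correction = 0.04193 × 1.72 × 2846.0 = 205.25 mGal
Simple Bouguer anomaly = 398.35 − (205.25) = 193.10 mGal
Complete Bouguer anomaly = 193.10 + 2.41 = 195.51 mGal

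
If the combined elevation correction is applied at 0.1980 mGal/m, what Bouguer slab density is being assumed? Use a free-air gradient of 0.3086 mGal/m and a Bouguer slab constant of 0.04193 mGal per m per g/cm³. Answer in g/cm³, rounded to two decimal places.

0.1980 = 0.3086 − 0.04193 × ρ
ρ = (0.3086 − 0.1980) / 0.04193 = 2.64 g/cm³

2.64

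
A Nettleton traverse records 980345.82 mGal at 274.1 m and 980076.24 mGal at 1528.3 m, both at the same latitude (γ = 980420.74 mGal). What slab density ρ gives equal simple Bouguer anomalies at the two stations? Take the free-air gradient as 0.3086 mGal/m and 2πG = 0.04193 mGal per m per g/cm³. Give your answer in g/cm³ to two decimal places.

2.23

Δg_obs = 980076.24 − 980345.82 = -269.58 mGal over Δh = 1528.3 − 274.1 = 1254.2 m
Equal Bouguer anomalies ⇒ Δg_obs + (0.3086 − 0.04193ρ)·Δh = 0
0.3086 − 0.04193ρ = −Δg_obs/Δh = 0.21494
ρ = (0.3086 − 0.21494) / 0.04193 = 2.23 g/cm³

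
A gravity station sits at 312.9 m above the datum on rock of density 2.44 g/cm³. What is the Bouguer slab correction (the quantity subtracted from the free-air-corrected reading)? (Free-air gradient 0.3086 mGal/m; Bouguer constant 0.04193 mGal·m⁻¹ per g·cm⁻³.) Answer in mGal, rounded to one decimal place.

32.0

Bouguer slab correction = 0.04193 × 2.44 × 312.9 = 32.0 mGal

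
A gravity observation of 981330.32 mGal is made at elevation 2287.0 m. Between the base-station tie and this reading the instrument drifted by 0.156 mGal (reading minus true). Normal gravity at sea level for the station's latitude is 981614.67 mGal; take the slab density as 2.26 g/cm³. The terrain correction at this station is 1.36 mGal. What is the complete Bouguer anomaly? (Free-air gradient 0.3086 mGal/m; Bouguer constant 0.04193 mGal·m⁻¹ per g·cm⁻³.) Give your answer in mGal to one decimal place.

205.9

Drift-corrected reading = 981330.32 − (0.156) = 981330.164 mGal
Free-air correction = 0.3086 × 2287.0 = 705.77 mGal
Free-air anomaly = 981330.164 − 981614.67 + (705.77) = 421.264 mGal
Bouguer slab correction = 0.04193 × 2.26 × 2287.0 = 216.72 mGal
Simple Bouguer anomaly = 421.264 − (216.72) = 204.544 mGal
Complete Bouguer anomaly = 204.544 + 1.36 = 205.904 mGal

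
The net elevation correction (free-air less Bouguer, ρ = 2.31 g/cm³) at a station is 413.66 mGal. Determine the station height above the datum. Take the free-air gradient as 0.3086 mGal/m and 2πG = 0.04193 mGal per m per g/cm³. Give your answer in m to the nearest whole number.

Combined gradient = 0.3086 − 0.04193 × 2.31 = 0.2117417 mGal/m
h = 413.66 / 0.2117417 = 1953.61 m

1954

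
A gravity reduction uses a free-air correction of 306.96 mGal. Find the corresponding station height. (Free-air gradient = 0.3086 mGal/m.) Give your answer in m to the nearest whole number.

995

h = 306.96 / 0.3086 = 994.69 m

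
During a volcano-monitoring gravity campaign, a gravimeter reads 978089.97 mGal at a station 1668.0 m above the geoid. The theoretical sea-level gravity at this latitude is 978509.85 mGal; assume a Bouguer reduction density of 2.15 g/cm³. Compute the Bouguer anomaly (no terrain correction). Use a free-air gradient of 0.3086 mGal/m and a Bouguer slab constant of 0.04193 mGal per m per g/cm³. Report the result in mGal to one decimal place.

Free-air correction = 0.3086 × 1668.0 = 514.74 mGal
Free-air anomaly = 978089.97 − 978509.85 + (514.74) = 94.86 mGal
Bouguer slab correction = 0.04193 × 2.15 × 1668.0 = 150.37 mGal
Simple Bouguer anomaly = 94.86 − (150.37) = -55.51 mGal

-55.5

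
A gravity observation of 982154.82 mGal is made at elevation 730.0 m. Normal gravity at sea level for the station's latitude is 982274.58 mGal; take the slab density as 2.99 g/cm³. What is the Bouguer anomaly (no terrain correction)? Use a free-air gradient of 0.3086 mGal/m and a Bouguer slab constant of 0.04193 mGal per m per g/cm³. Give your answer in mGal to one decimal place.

14.0

Free-air correction = 0.3086 × 730.0 = 225.28 mGal
Free-air anomaly = 982154.82 − 982274.58 + (225.28) = 105.52 mGal
Bouguer slab correction = 0.04193 × 2.99 × 730.0 = 91.52 mGal
Simple Bouguer anomaly = 105.52 − (91.52) = 14.00 mGal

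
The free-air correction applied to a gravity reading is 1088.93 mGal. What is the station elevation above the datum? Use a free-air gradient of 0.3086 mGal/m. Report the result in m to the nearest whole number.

3529

h = 1088.93 / 0.3086 = 3528.61 m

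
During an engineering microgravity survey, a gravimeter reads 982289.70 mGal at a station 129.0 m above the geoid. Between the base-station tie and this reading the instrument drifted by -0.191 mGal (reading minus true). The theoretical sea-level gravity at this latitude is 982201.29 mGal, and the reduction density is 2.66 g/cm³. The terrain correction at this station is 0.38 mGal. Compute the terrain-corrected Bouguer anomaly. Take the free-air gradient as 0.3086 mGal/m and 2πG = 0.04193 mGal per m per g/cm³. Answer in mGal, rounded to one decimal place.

114.4

Drift-corrected reading = 982289.70 − (-0.191) = 982289.891 mGal
Free-air correction = 0.3086 × 129.0 = 39.81 mGal
Free-air anomaly = 982289.891 − 982201.29 + (39.81) = 128.411 mGal
Bouguer slab correction = 0.04193 × 2.66 × 129.0 = 14.39 mGal
Simple Bouguer anomaly = 128.411 − (14.39) = 114.021 mGal
Complete Bouguer anomaly = 114.021 + 0.38 = 114.401 mGal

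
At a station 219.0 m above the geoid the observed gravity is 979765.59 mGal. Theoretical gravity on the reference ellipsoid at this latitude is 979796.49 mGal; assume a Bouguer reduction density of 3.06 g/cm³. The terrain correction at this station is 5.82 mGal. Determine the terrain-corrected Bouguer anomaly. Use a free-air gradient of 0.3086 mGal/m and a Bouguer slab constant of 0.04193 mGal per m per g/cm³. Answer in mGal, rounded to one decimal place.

14.4

Free-air correction = 0.3086 × 219.0 = 67.58 mGal
Free-air anomaly = 979765.59 − 979796.49 + (67.58) = 36.68 mGal
Bouguer slab correction = 0.04193 × 3.06 × 219.0 = 28.10 mGal
Simple Bouguer anomaly = 36.68 − (28.10) = 8.58 mGal
Complete Bouguer anomaly = 8.58 + 5.82 = 14.40 mGal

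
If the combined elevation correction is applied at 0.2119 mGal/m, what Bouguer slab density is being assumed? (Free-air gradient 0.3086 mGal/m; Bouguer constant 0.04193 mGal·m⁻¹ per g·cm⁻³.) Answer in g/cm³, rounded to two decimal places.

2.31

0.2119 = 0.3086 − 0.04193 × ρ
ρ = (0.3086 − 0.2119) / 0.04193 = 2.31 g/cm³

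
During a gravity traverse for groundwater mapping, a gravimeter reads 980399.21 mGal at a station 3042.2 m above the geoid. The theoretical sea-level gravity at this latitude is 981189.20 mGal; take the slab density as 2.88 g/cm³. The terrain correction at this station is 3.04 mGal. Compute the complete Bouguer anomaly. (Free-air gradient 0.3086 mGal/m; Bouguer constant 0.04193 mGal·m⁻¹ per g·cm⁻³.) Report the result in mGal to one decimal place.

-215.5

Free-air correction = 0.3086 × 3042.2 = 938.82 mGal
Free-air anomaly = 980399.21 − 981189.20 + (938.82) = 148.83 mGal
Bouguer slab correction = 0.04193 × 2.88 × 3042.2 = 367.37 mGal
Simple Bouguer anomaly = 148.83 − (367.37) = -218.54 mGal
Complete Bouguer anomaly = -218.54 + 3.04 = -215.50 mGal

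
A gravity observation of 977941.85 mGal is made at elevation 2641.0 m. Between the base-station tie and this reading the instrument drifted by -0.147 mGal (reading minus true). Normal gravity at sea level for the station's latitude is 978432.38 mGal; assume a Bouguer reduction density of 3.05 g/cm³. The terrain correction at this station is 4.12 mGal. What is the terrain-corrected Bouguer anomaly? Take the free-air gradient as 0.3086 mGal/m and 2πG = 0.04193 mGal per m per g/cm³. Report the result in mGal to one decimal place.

Drift-corrected reading = 977941.85 − (-0.147) = 977941.997 mGal
Free-air correction = 0.3086 × 2641.0 = 815.01 mGal
Free-air anomaly = 977941.997 − 978432.38 + (815.01) = 324.627 mGal
Bouguer slab correction = 0.04193 × 3.05 × 2641.0 = 337.75 mGal
Simple Bouguer anomaly = 324.627 − (337.75) = -13.123 mGal
Complete Bouguer anomaly = -13.123 + 4.12 = -9.003 mGal

-9.0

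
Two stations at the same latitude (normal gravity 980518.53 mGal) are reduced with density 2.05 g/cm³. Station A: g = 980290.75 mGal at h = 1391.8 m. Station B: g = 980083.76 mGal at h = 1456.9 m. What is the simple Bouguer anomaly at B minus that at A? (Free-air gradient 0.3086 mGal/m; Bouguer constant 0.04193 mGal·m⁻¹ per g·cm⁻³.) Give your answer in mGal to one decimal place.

Δg_SB(A) = 980290.75 − 980518.53 + 0.3086×1391.8 − 0.04193×2.05×1391.8 = 82.10 mGal
Δg_SB(B) = 980083.76 − 980518.53 + 0.3086×1456.9 − 0.04193×2.05×1456.9 = -110.40 mGal
Difference = -110.40 − (82.10) = -192.50 mGal

-192.5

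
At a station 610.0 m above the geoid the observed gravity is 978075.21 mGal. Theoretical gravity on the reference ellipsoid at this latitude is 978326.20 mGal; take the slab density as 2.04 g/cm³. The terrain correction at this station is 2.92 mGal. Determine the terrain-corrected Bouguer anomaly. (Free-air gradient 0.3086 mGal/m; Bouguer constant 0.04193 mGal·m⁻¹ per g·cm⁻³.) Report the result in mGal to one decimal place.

Free-air correction = 0.3086 × 610.0 = 188.25 mGal
Free-air anomaly = 978075.21 − 978326.20 + (188.25) = -62.74 mGal
Bouguer slab correction = 0.04193 × 2.04 × 610.0 = 52.18 mGal
Simple Bouguer anomaly = -62.74 − (52.18) = -114.92 mGal
Complete Bouguer anomaly = -114.92 + 2.92 = -112.00 mGal

-112.0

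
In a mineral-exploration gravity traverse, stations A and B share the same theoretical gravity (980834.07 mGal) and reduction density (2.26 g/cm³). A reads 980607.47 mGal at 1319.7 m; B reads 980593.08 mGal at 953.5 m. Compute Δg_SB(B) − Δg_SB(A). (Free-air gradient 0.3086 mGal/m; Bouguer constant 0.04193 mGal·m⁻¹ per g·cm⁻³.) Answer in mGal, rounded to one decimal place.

Δg_SB(A) = 980607.47 − 980834.07 + 0.3086×1319.7 − 0.04193×2.26×1319.7 = 55.60 mGal
Δg_SB(B) = 980593.08 − 980834.07 + 0.3086×953.5 − 0.04193×2.26×953.5 = -37.10 mGal
Difference = -37.10 − (55.60) = -92.70 mGal

-92.7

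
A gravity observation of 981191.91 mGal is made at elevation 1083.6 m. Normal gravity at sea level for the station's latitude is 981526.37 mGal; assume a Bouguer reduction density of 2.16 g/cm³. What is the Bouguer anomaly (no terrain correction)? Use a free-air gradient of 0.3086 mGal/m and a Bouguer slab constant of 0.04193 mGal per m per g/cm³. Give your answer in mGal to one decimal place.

-98.2

Free-air correction = 0.3086 × 1083.6 = 334.40 mGal
Free-air anomaly = 981191.91 − 981526.37 + (334.40) = -0.06 mGal
Bouguer slab correction = 0.04193 × 2.16 × 1083.6 = 98.14 mGal
Simple Bouguer anomaly = -0.06 − (98.14) = -98.20 mGal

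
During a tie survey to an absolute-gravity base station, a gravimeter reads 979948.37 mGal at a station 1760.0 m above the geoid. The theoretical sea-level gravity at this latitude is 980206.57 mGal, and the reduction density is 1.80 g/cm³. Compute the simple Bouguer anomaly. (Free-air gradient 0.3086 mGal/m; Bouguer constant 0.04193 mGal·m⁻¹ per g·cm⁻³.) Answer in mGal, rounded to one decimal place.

Free-air correction = 0.3086 × 1760.0 = 543.14 mGal
Free-air anomaly = 979948.37 − 980206.57 + (543.14) = 284.94 mGal
Bouguer slab correction = 0.04193 × 1.80 × 1760.0 = 132.83 mGal
Simple Bouguer anomaly = 284.94 − (132.83) = 152.11 mGal

152.1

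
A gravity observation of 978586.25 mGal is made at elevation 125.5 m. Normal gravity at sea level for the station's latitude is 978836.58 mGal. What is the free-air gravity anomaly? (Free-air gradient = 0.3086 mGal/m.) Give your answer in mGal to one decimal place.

Free-air correction = 0.3086 × 125.5 = 38.73 mGal
Free-air anomaly = 978586.25 − 978836.58 + (38.73) = -211.60 mGal

-211.6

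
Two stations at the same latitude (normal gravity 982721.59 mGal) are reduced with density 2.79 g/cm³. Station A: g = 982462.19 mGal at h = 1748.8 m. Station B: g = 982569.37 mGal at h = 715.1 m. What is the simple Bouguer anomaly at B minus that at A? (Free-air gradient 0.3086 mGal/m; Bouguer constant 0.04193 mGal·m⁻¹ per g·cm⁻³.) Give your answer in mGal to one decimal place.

Δg_SB(A) = 982462.19 − 982721.59 + 0.3086×1748.8 − 0.04193×2.79×1748.8 = 75.70 mGal
Δg_SB(B) = 982569.37 − 982721.59 + 0.3086×715.1 − 0.04193×2.79×715.1 = -15.20 mGal
Difference = -15.20 − (75.70) = -90.90 mGal

-90.9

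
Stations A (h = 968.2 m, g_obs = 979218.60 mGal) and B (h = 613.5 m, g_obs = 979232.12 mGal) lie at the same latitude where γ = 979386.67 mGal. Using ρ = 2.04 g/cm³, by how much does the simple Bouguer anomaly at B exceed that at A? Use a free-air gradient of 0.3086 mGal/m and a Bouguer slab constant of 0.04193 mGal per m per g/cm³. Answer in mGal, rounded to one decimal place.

-65.6

Δg_SB(A) = 979218.60 − 979386.67 + 0.3086×968.2 − 0.04193×2.04×968.2 = 47.90 mGal
Δg_SB(B) = 979232.12 − 979386.67 + 0.3086×613.5 − 0.04193×2.04×613.5 = -17.70 mGal
Difference = -17.70 − (47.90) = -65.60 mGal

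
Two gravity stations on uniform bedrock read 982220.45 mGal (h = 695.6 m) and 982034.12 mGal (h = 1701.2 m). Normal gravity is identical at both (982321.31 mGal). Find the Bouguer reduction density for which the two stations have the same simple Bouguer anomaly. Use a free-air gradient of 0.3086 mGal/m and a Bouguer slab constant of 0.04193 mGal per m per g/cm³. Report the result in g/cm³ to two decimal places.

2.94

Δg_obs = 982034.12 − 982220.45 = -186.33 mGal over Δh = 1701.2 − 695.6 = 1005.6 m
Equal Bouguer anomalies ⇒ Δg_obs + (0.3086 − 0.04193ρ)·Δh = 0
0.3086 − 0.04193ρ = −Δg_obs/Δh = 0.18529
ρ = (0.3086 − 0.18529) / 0.04193 = 2.94 g/cm³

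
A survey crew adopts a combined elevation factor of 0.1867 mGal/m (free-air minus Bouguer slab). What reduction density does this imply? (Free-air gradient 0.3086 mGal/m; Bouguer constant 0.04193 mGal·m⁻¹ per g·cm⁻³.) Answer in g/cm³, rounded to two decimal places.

0.1867 = 0.3086 − 0.04193 × ρ
ρ = (0.3086 − 0.1867) / 0.04193 = 2.91 g/cm³

2.91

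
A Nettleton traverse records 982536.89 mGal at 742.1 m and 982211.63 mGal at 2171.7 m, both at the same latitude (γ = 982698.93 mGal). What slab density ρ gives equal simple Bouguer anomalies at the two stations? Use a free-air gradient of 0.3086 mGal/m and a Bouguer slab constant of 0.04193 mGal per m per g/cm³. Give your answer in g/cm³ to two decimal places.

1.93

Δg_obs = 982211.63 − 982536.89 = -325.26 mGal over Δh = 2171.7 − 742.1 = 1429.6 m
Equal Bouguer anomalies ⇒ Δg_obs + (0.3086 − 0.04193ρ)·Δh = 0
0.3086 − 0.04193ρ = −Δg_obs/Δh = 0.22752
ρ = (0.3086 − 0.22752) / 0.04193 = 1.93 g/cm³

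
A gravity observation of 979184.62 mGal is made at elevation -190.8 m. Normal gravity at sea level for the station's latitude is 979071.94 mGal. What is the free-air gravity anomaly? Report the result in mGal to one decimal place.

53.8

Free-air correction = 0.3086 × -190.8 = -58.88 mGal
Free-air anomaly = 979184.62 − 979071.94 + (-58.88) = 53.80 mGal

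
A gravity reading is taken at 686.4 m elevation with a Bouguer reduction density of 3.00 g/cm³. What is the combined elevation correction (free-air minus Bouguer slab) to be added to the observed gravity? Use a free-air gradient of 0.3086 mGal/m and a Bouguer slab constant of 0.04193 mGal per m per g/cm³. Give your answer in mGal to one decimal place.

Combined gradient = 0.3086 − 0.04193 × 3.00 = 0.1828100 mGal/m
Combined elevation correction = 0.1828100 × 686.4 = 125.5 mGal

125.5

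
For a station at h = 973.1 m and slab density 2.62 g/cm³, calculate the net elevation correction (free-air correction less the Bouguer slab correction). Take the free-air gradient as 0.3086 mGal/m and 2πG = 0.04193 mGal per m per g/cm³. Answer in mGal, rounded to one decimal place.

193.4

Combined gradient = 0.3086 − 0.04193 × 2.62 = 0.1987434 mGal/m
Combined elevation correction = 0.1987434 × 973.1 = 193.4 mGal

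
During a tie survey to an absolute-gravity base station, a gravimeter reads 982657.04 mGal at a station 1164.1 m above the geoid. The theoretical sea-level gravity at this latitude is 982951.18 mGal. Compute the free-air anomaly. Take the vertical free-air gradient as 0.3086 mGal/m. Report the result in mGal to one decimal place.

Free-air correction = 0.3086 × 1164.1 = 359.24 mGal
Free-air anomaly = 982657.04 − 982951.18 + (359.24) = 65.10 mGal

65.1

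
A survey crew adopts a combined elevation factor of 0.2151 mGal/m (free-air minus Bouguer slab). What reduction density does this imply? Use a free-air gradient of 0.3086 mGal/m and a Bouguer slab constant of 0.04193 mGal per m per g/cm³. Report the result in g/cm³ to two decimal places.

0.2151 = 0.3086 − 0.04193 × ρ
ρ = (0.3086 − 0.2151) / 0.04193 = 2.23 g/cm³

2.23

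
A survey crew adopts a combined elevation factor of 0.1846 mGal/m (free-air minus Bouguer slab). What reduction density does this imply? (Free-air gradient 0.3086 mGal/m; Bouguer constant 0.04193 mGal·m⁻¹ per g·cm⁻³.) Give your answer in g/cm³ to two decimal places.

2.96

0.1846 = 0.3086 − 0.04193 × ρ
ρ = (0.3086 − 0.1846) / 0.04193 = 2.96 g/cm³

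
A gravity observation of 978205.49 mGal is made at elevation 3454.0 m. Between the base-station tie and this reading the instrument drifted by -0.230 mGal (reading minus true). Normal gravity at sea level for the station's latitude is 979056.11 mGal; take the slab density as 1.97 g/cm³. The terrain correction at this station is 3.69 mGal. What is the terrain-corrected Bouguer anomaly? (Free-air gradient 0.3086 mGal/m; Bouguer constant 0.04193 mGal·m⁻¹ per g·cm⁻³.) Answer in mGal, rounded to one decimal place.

Drift-corrected reading = 978205.49 − (-0.230) = 978205.720 mGal
Free-air correction = 0.3086 × 3454.0 = 1065.90 mGal
Free-air anomaly = 978205.720 − 979056.11 + (1065.90) = 215.510 mGal
Bouguer slab correction = 0.04193 × 1.97 × 3454.0 = 285.31 mGal
Simple Bouguer anomaly = 215.510 − (285.31) = -69.800 mGal
Complete Bouguer anomaly = -69.800 + 3.69 = -66.110 mGal

-66.1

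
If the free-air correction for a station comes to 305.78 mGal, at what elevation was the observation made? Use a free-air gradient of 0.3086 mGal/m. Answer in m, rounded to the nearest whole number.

991

h = 305.78 / 0.3086 = 990.86 m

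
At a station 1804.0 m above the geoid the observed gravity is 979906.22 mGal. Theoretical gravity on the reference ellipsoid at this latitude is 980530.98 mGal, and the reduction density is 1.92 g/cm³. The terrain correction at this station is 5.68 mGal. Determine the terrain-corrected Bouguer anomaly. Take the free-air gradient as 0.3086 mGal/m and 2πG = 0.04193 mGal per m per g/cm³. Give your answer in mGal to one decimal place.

-207.6

Free-air correction = 0.3086 × 1804.0 = 556.71 mGal
Free-air anomaly = 979906.22 − 980530.98 + (556.71) = -68.05 mGal
Bouguer slab correction = 0.04193 × 1.92 × 1804.0 = 145.23 mGal
Simple Bouguer anomaly = -68.05 − (145.23) = -213.28 mGal
Complete Bouguer anomaly = -213.28 + 5.68 = -207.60 mGal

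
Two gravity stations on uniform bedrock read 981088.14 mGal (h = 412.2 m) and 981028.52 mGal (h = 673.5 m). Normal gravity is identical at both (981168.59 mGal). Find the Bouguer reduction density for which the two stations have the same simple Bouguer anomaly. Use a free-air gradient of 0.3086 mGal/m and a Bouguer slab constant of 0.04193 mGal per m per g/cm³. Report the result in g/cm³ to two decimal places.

1.92

Δg_obs = 981028.52 − 981088.14 = -59.62 mGal over Δh = 673.5 − 412.2 = 261.3 m
Equal Bouguer anomalies ⇒ Δg_obs + (0.3086 − 0.04193ρ)·Δh = 0
0.3086 − 0.04193ρ = −Δg_obs/Δh = 0.22817
ρ = (0.3086 − 0.22817) / 0.04193 = 1.92 g/cm³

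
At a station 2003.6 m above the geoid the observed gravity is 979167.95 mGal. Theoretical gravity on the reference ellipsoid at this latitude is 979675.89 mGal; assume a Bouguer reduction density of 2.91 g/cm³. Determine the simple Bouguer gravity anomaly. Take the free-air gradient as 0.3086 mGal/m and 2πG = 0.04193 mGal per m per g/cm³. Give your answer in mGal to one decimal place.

-134.1

Free-air correction = 0.3086 × 2003.6 = 618.31 mGal
Free-air anomaly = 979167.95 − 979675.89 + (618.31) = 110.37 mGal
Bouguer slab correction = 0.04193 × 2.91 × 2003.6 = 244.47 mGal
Simple Bouguer anomaly = 110.37 − (244.47) = -134.10 mGal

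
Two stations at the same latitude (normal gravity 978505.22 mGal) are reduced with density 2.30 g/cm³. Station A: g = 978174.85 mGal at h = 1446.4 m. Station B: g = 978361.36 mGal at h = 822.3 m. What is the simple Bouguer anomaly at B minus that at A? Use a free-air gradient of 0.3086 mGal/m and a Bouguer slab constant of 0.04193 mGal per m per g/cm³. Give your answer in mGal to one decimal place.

54.1

Δg_SB(A) = 978174.85 − 978505.22 + 0.3086×1446.4 − 0.04193×2.30×1446.4 = -23.50 mGal
Δg_SB(B) = 978361.36 − 978505.22 + 0.3086×822.3 − 0.04193×2.30×822.3 = 30.60 mGal
Difference = 30.60 − (-23.50) = 54.10 mGal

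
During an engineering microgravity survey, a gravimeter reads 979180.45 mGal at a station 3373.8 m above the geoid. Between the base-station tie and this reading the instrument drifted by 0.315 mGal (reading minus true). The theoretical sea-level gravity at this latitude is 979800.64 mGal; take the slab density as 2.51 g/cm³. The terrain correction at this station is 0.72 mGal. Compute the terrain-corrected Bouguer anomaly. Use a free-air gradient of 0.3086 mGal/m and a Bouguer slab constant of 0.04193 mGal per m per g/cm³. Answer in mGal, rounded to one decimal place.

Drift-corrected reading = 979180.45 − (0.315) = 979180.135 mGal
Free-air correction = 0.3086 × 3373.8 = 1041.15 mGal
Free-air anomaly = 979180.135 − 979800.64 + (1041.15) = 420.645 mGal
Bouguer slab correction = 0.04193 × 2.51 × 3373.8 = 355.07 mGal
Simple Bouguer anomaly = 420.645 − (355.07) = 65.575 mGal
Complete Bouguer anomaly = 65.575 + 0.72 = 66.295 mGal

66.3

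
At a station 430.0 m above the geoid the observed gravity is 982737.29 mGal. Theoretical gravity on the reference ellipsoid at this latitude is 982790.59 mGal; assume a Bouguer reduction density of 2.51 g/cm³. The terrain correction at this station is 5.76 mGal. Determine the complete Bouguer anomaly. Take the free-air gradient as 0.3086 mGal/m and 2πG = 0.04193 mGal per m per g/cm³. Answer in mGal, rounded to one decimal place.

Free-air correction = 0.3086 × 430.0 = 132.70 mGal
Free-air anomaly = 982737.29 − 982790.59 + (132.70) = 79.40 mGal
Bouguer slab correction = 0.04193 × 2.51 × 430.0 = 45.26 mGal
Simple Bouguer anomaly = 79.40 − (45.26) = 34.14 mGal
Complete Bouguer anomaly = 34.14 + 5.76 = 39.90 mGal

39.9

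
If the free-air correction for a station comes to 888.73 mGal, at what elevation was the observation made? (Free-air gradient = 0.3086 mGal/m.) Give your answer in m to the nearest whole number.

h = 888.73 / 0.3086 = 2879.88 m

2880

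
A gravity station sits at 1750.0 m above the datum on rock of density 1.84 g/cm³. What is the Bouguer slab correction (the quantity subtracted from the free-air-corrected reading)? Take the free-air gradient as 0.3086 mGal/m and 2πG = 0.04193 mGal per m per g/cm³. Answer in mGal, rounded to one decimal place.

Bouguer slab correction = 0.04193 × 1.84 × 1750.0 = 135.0 mGal

135.0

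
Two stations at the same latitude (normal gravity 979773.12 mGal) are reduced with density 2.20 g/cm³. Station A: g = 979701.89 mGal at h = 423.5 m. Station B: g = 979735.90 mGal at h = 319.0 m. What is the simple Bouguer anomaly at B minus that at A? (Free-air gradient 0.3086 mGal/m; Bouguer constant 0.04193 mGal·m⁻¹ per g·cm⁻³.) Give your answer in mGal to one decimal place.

Δg_SB(A) = 979701.89 − 979773.12 + 0.3086×423.5 − 0.04193×2.20×423.5 = 20.40 mGal
Δg_SB(B) = 979735.90 − 979773.12 + 0.3086×319.0 − 0.04193×2.20×319.0 = 31.80 mGal
Difference = 31.80 − (20.40) = 11.40 mGal

11.4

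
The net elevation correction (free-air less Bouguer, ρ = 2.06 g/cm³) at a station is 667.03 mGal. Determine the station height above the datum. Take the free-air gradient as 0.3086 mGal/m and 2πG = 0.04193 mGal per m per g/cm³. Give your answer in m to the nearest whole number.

Combined gradient = 0.3086 − 0.04193 × 2.06 = 0.2222242 mGal/m
h = 667.03 / 0.2222242 = 3001.61 m

3002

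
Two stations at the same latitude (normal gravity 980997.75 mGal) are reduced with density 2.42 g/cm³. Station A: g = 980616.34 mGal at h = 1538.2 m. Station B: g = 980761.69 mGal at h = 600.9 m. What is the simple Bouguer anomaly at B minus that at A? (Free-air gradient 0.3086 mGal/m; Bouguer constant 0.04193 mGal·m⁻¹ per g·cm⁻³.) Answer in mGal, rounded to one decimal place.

Δg_SB(A) = 980616.34 − 980997.75 + 0.3086×1538.2 − 0.04193×2.42×1538.2 = -62.80 mGal
Δg_SB(B) = 980761.69 − 980997.75 + 0.3086×600.9 − 0.04193×2.42×600.9 = -111.60 mGal
Difference = -111.60 − (-62.80) = -48.80 mGal

-48.8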